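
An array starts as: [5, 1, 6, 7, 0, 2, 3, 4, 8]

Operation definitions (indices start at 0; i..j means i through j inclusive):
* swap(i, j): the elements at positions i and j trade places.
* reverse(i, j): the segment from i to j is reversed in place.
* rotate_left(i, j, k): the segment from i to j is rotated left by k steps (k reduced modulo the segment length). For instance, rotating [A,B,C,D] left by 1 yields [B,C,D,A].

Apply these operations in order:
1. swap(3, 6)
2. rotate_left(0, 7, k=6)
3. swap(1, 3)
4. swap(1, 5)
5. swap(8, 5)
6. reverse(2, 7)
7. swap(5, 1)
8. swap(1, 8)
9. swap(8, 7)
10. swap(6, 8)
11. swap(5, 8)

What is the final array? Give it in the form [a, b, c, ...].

Answer: [7, 1, 2, 0, 8, 4, 5, 6, 3]

Derivation:
After 1 (swap(3, 6)): [5, 1, 6, 3, 0, 2, 7, 4, 8]
After 2 (rotate_left(0, 7, k=6)): [7, 4, 5, 1, 6, 3, 0, 2, 8]
After 3 (swap(1, 3)): [7, 1, 5, 4, 6, 3, 0, 2, 8]
After 4 (swap(1, 5)): [7, 3, 5, 4, 6, 1, 0, 2, 8]
After 5 (swap(8, 5)): [7, 3, 5, 4, 6, 8, 0, 2, 1]
After 6 (reverse(2, 7)): [7, 3, 2, 0, 8, 6, 4, 5, 1]
After 7 (swap(5, 1)): [7, 6, 2, 0, 8, 3, 4, 5, 1]
After 8 (swap(1, 8)): [7, 1, 2, 0, 8, 3, 4, 5, 6]
After 9 (swap(8, 7)): [7, 1, 2, 0, 8, 3, 4, 6, 5]
After 10 (swap(6, 8)): [7, 1, 2, 0, 8, 3, 5, 6, 4]
After 11 (swap(5, 8)): [7, 1, 2, 0, 8, 4, 5, 6, 3]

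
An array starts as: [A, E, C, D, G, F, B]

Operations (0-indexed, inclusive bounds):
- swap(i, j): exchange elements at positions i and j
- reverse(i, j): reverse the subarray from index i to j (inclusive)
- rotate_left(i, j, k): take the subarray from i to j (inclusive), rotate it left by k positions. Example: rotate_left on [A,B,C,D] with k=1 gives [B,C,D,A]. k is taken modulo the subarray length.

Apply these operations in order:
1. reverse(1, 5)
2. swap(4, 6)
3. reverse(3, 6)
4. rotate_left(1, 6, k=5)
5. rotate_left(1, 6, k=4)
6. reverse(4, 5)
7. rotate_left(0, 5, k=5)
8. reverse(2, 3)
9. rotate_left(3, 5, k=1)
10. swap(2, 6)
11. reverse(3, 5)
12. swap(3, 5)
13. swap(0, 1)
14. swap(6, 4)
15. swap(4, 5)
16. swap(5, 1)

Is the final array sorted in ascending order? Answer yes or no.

After 1 (reverse(1, 5)): [A, F, G, D, C, E, B]
After 2 (swap(4, 6)): [A, F, G, D, B, E, C]
After 3 (reverse(3, 6)): [A, F, G, C, E, B, D]
After 4 (rotate_left(1, 6, k=5)): [A, D, F, G, C, E, B]
After 5 (rotate_left(1, 6, k=4)): [A, E, B, D, F, G, C]
After 6 (reverse(4, 5)): [A, E, B, D, G, F, C]
After 7 (rotate_left(0, 5, k=5)): [F, A, E, B, D, G, C]
After 8 (reverse(2, 3)): [F, A, B, E, D, G, C]
After 9 (rotate_left(3, 5, k=1)): [F, A, B, D, G, E, C]
After 10 (swap(2, 6)): [F, A, C, D, G, E, B]
After 11 (reverse(3, 5)): [F, A, C, E, G, D, B]
After 12 (swap(3, 5)): [F, A, C, D, G, E, B]
After 13 (swap(0, 1)): [A, F, C, D, G, E, B]
After 14 (swap(6, 4)): [A, F, C, D, B, E, G]
After 15 (swap(4, 5)): [A, F, C, D, E, B, G]
After 16 (swap(5, 1)): [A, B, C, D, E, F, G]

Answer: yes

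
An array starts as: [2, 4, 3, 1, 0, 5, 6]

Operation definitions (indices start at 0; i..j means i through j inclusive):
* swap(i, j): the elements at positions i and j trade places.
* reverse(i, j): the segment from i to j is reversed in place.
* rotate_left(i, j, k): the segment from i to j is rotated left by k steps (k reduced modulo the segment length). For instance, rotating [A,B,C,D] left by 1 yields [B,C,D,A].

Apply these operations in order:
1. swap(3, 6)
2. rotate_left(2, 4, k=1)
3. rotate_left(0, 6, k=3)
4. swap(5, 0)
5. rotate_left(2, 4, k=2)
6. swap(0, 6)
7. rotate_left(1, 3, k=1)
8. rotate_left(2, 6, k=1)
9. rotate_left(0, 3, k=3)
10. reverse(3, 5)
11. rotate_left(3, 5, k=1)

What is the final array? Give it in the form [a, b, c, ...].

Answer: [1, 6, 2, 0, 3, 4, 5]

Derivation:
After 1 (swap(3, 6)): [2, 4, 3, 6, 0, 5, 1]
After 2 (rotate_left(2, 4, k=1)): [2, 4, 6, 0, 3, 5, 1]
After 3 (rotate_left(0, 6, k=3)): [0, 3, 5, 1, 2, 4, 6]
After 4 (swap(5, 0)): [4, 3, 5, 1, 2, 0, 6]
After 5 (rotate_left(2, 4, k=2)): [4, 3, 2, 5, 1, 0, 6]
After 6 (swap(0, 6)): [6, 3, 2, 5, 1, 0, 4]
After 7 (rotate_left(1, 3, k=1)): [6, 2, 5, 3, 1, 0, 4]
After 8 (rotate_left(2, 6, k=1)): [6, 2, 3, 1, 0, 4, 5]
After 9 (rotate_left(0, 3, k=3)): [1, 6, 2, 3, 0, 4, 5]
After 10 (reverse(3, 5)): [1, 6, 2, 4, 0, 3, 5]
After 11 (rotate_left(3, 5, k=1)): [1, 6, 2, 0, 3, 4, 5]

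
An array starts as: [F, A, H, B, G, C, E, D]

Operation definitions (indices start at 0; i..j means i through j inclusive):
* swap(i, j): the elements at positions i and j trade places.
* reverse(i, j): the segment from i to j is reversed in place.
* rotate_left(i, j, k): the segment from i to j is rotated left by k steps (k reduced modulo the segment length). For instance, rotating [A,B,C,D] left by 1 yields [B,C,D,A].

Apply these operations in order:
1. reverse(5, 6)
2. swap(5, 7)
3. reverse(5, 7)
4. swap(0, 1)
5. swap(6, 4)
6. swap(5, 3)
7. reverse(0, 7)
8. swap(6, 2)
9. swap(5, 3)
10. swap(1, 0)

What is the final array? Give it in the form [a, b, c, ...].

After 1 (reverse(5, 6)): [F, A, H, B, G, E, C, D]
After 2 (swap(5, 7)): [F, A, H, B, G, D, C, E]
After 3 (reverse(5, 7)): [F, A, H, B, G, E, C, D]
After 4 (swap(0, 1)): [A, F, H, B, G, E, C, D]
After 5 (swap(6, 4)): [A, F, H, B, C, E, G, D]
After 6 (swap(5, 3)): [A, F, H, E, C, B, G, D]
After 7 (reverse(0, 7)): [D, G, B, C, E, H, F, A]
After 8 (swap(6, 2)): [D, G, F, C, E, H, B, A]
After 9 (swap(5, 3)): [D, G, F, H, E, C, B, A]
After 10 (swap(1, 0)): [G, D, F, H, E, C, B, A]

Answer: [G, D, F, H, E, C, B, A]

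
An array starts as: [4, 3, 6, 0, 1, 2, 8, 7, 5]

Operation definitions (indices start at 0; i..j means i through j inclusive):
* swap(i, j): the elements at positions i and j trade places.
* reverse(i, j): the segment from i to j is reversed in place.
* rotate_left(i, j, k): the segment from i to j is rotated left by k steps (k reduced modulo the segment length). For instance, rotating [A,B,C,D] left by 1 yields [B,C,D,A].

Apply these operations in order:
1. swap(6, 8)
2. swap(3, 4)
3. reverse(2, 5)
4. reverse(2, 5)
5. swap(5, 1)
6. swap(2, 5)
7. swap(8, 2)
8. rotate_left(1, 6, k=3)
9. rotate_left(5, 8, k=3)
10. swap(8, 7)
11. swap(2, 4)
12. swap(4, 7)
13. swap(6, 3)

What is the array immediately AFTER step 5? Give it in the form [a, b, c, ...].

Answer: [4, 2, 6, 1, 0, 3, 5, 7, 8]

Derivation:
After 1 (swap(6, 8)): [4, 3, 6, 0, 1, 2, 5, 7, 8]
After 2 (swap(3, 4)): [4, 3, 6, 1, 0, 2, 5, 7, 8]
After 3 (reverse(2, 5)): [4, 3, 2, 0, 1, 6, 5, 7, 8]
After 4 (reverse(2, 5)): [4, 3, 6, 1, 0, 2, 5, 7, 8]
After 5 (swap(5, 1)): [4, 2, 6, 1, 0, 3, 5, 7, 8]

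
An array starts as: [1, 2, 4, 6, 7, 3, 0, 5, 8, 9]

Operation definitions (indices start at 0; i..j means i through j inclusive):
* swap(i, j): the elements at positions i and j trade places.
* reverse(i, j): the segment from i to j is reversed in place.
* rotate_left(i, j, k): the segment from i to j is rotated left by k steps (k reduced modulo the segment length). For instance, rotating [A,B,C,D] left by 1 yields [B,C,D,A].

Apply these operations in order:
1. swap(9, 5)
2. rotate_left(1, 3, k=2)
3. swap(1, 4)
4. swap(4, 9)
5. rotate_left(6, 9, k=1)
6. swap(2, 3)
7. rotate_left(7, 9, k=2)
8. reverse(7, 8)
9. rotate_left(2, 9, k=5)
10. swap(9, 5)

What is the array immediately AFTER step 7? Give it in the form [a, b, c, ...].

After 1 (swap(9, 5)): [1, 2, 4, 6, 7, 9, 0, 5, 8, 3]
After 2 (rotate_left(1, 3, k=2)): [1, 6, 2, 4, 7, 9, 0, 5, 8, 3]
After 3 (swap(1, 4)): [1, 7, 2, 4, 6, 9, 0, 5, 8, 3]
After 4 (swap(4, 9)): [1, 7, 2, 4, 3, 9, 0, 5, 8, 6]
After 5 (rotate_left(6, 9, k=1)): [1, 7, 2, 4, 3, 9, 5, 8, 6, 0]
After 6 (swap(2, 3)): [1, 7, 4, 2, 3, 9, 5, 8, 6, 0]
After 7 (rotate_left(7, 9, k=2)): [1, 7, 4, 2, 3, 9, 5, 0, 8, 6]

Answer: [1, 7, 4, 2, 3, 9, 5, 0, 8, 6]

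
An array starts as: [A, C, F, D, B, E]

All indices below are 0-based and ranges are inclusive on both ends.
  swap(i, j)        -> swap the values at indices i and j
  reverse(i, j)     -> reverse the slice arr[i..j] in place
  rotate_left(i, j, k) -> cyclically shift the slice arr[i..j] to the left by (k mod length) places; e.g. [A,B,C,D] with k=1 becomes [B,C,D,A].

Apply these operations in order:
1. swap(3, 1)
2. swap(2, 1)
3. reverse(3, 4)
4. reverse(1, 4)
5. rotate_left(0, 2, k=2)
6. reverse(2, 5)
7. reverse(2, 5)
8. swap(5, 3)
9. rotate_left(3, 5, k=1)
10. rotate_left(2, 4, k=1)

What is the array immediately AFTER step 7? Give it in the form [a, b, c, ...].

After 1 (swap(3, 1)): [A, D, F, C, B, E]
After 2 (swap(2, 1)): [A, F, D, C, B, E]
After 3 (reverse(3, 4)): [A, F, D, B, C, E]
After 4 (reverse(1, 4)): [A, C, B, D, F, E]
After 5 (rotate_left(0, 2, k=2)): [B, A, C, D, F, E]
After 6 (reverse(2, 5)): [B, A, E, F, D, C]
After 7 (reverse(2, 5)): [B, A, C, D, F, E]

Answer: [B, A, C, D, F, E]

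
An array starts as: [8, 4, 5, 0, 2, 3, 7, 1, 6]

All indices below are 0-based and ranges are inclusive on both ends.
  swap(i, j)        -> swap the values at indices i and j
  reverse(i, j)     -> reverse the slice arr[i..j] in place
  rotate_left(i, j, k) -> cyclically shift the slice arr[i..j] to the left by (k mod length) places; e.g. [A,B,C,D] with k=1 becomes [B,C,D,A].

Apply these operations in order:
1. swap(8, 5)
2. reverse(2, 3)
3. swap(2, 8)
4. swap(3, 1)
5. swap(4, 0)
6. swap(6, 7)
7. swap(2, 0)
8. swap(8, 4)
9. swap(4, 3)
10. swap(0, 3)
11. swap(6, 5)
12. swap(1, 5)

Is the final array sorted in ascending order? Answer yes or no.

After 1 (swap(8, 5)): [8, 4, 5, 0, 2, 6, 7, 1, 3]
After 2 (reverse(2, 3)): [8, 4, 0, 5, 2, 6, 7, 1, 3]
After 3 (swap(2, 8)): [8, 4, 3, 5, 2, 6, 7, 1, 0]
After 4 (swap(3, 1)): [8, 5, 3, 4, 2, 6, 7, 1, 0]
After 5 (swap(4, 0)): [2, 5, 3, 4, 8, 6, 7, 1, 0]
After 6 (swap(6, 7)): [2, 5, 3, 4, 8, 6, 1, 7, 0]
After 7 (swap(2, 0)): [3, 5, 2, 4, 8, 6, 1, 7, 0]
After 8 (swap(8, 4)): [3, 5, 2, 4, 0, 6, 1, 7, 8]
After 9 (swap(4, 3)): [3, 5, 2, 0, 4, 6, 1, 7, 8]
After 10 (swap(0, 3)): [0, 5, 2, 3, 4, 6, 1, 7, 8]
After 11 (swap(6, 5)): [0, 5, 2, 3, 4, 1, 6, 7, 8]
After 12 (swap(1, 5)): [0, 1, 2, 3, 4, 5, 6, 7, 8]

Answer: yes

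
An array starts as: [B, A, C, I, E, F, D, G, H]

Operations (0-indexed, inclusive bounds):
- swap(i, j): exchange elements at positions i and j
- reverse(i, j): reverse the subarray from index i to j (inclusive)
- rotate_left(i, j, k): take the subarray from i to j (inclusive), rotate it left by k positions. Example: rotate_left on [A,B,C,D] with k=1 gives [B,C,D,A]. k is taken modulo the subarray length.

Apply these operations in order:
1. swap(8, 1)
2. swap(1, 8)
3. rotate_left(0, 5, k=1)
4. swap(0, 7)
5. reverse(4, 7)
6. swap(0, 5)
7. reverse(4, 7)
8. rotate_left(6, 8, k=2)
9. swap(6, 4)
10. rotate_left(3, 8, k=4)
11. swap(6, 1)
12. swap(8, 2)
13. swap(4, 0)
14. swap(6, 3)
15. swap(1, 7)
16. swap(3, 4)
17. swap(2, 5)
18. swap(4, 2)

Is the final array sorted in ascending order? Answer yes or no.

After 1 (swap(8, 1)): [B, H, C, I, E, F, D, G, A]
After 2 (swap(1, 8)): [B, A, C, I, E, F, D, G, H]
After 3 (rotate_left(0, 5, k=1)): [A, C, I, E, F, B, D, G, H]
After 4 (swap(0, 7)): [G, C, I, E, F, B, D, A, H]
After 5 (reverse(4, 7)): [G, C, I, E, A, D, B, F, H]
After 6 (swap(0, 5)): [D, C, I, E, A, G, B, F, H]
After 7 (reverse(4, 7)): [D, C, I, E, F, B, G, A, H]
After 8 (rotate_left(6, 8, k=2)): [D, C, I, E, F, B, H, G, A]
After 9 (swap(6, 4)): [D, C, I, E, H, B, F, G, A]
After 10 (rotate_left(3, 8, k=4)): [D, C, I, G, A, E, H, B, F]
After 11 (swap(6, 1)): [D, H, I, G, A, E, C, B, F]
After 12 (swap(8, 2)): [D, H, F, G, A, E, C, B, I]
After 13 (swap(4, 0)): [A, H, F, G, D, E, C, B, I]
After 14 (swap(6, 3)): [A, H, F, C, D, E, G, B, I]
After 15 (swap(1, 7)): [A, B, F, C, D, E, G, H, I]
After 16 (swap(3, 4)): [A, B, F, D, C, E, G, H, I]
After 17 (swap(2, 5)): [A, B, E, D, C, F, G, H, I]
After 18 (swap(4, 2)): [A, B, C, D, E, F, G, H, I]

Answer: yes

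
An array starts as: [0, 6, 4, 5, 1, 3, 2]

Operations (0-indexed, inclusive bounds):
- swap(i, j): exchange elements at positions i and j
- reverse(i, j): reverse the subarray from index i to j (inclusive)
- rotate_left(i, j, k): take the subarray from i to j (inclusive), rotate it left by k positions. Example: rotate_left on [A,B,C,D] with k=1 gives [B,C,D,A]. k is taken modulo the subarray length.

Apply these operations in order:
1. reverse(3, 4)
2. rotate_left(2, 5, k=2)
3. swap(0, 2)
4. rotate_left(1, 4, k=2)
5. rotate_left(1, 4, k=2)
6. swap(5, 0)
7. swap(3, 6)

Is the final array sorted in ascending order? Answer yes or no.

After 1 (reverse(3, 4)): [0, 6, 4, 1, 5, 3, 2]
After 2 (rotate_left(2, 5, k=2)): [0, 6, 5, 3, 4, 1, 2]
After 3 (swap(0, 2)): [5, 6, 0, 3, 4, 1, 2]
After 4 (rotate_left(1, 4, k=2)): [5, 3, 4, 6, 0, 1, 2]
After 5 (rotate_left(1, 4, k=2)): [5, 6, 0, 3, 4, 1, 2]
After 6 (swap(5, 0)): [1, 6, 0, 3, 4, 5, 2]
After 7 (swap(3, 6)): [1, 6, 0, 2, 4, 5, 3]

Answer: no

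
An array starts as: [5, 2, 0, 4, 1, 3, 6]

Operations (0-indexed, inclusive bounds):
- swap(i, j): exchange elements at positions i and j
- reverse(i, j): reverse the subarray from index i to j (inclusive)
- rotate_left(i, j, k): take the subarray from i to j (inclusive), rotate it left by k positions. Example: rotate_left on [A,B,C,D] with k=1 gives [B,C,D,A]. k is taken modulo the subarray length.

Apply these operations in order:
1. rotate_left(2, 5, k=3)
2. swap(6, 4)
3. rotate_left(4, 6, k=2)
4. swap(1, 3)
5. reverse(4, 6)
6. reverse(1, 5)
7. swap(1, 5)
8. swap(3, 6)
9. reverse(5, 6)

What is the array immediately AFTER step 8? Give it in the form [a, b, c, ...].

After 1 (rotate_left(2, 5, k=3)): [5, 2, 3, 0, 4, 1, 6]
After 2 (swap(6, 4)): [5, 2, 3, 0, 6, 1, 4]
After 3 (rotate_left(4, 6, k=2)): [5, 2, 3, 0, 4, 6, 1]
After 4 (swap(1, 3)): [5, 0, 3, 2, 4, 6, 1]
After 5 (reverse(4, 6)): [5, 0, 3, 2, 1, 6, 4]
After 6 (reverse(1, 5)): [5, 6, 1, 2, 3, 0, 4]
After 7 (swap(1, 5)): [5, 0, 1, 2, 3, 6, 4]
After 8 (swap(3, 6)): [5, 0, 1, 4, 3, 6, 2]

Answer: [5, 0, 1, 4, 3, 6, 2]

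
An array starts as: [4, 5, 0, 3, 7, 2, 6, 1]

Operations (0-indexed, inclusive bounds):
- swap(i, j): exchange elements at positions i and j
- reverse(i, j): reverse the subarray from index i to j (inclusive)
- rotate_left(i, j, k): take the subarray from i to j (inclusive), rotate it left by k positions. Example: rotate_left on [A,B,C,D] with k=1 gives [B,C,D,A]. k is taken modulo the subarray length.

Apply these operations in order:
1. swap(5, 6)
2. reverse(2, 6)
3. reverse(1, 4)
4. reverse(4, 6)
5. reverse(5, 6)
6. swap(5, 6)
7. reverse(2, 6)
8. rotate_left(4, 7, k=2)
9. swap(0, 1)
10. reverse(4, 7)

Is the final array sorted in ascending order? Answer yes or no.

Answer: no

Derivation:
After 1 (swap(5, 6)): [4, 5, 0, 3, 7, 6, 2, 1]
After 2 (reverse(2, 6)): [4, 5, 2, 6, 7, 3, 0, 1]
After 3 (reverse(1, 4)): [4, 7, 6, 2, 5, 3, 0, 1]
After 4 (reverse(4, 6)): [4, 7, 6, 2, 0, 3, 5, 1]
After 5 (reverse(5, 6)): [4, 7, 6, 2, 0, 5, 3, 1]
After 6 (swap(5, 6)): [4, 7, 6, 2, 0, 3, 5, 1]
After 7 (reverse(2, 6)): [4, 7, 5, 3, 0, 2, 6, 1]
After 8 (rotate_left(4, 7, k=2)): [4, 7, 5, 3, 6, 1, 0, 2]
After 9 (swap(0, 1)): [7, 4, 5, 3, 6, 1, 0, 2]
After 10 (reverse(4, 7)): [7, 4, 5, 3, 2, 0, 1, 6]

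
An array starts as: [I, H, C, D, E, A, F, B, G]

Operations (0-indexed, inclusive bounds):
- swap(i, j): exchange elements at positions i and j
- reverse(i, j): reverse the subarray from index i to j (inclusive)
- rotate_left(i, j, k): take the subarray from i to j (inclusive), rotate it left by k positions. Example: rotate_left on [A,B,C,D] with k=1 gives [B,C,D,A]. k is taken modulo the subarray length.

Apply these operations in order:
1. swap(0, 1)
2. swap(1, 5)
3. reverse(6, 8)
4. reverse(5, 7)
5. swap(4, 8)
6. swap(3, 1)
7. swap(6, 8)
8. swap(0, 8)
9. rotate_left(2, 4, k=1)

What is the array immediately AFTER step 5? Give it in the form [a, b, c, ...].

After 1 (swap(0, 1)): [H, I, C, D, E, A, F, B, G]
After 2 (swap(1, 5)): [H, A, C, D, E, I, F, B, G]
After 3 (reverse(6, 8)): [H, A, C, D, E, I, G, B, F]
After 4 (reverse(5, 7)): [H, A, C, D, E, B, G, I, F]
After 5 (swap(4, 8)): [H, A, C, D, F, B, G, I, E]

Answer: [H, A, C, D, F, B, G, I, E]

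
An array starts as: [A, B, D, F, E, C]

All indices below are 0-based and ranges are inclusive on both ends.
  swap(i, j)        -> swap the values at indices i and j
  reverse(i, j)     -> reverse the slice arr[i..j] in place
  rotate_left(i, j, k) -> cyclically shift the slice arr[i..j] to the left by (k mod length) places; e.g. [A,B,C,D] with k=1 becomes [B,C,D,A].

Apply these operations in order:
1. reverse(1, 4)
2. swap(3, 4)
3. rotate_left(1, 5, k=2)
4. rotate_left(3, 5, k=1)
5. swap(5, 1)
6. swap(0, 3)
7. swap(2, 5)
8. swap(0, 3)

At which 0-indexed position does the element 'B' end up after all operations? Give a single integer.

Answer: 2

Derivation:
After 1 (reverse(1, 4)): [A, E, F, D, B, C]
After 2 (swap(3, 4)): [A, E, F, B, D, C]
After 3 (rotate_left(1, 5, k=2)): [A, B, D, C, E, F]
After 4 (rotate_left(3, 5, k=1)): [A, B, D, E, F, C]
After 5 (swap(5, 1)): [A, C, D, E, F, B]
After 6 (swap(0, 3)): [E, C, D, A, F, B]
After 7 (swap(2, 5)): [E, C, B, A, F, D]
After 8 (swap(0, 3)): [A, C, B, E, F, D]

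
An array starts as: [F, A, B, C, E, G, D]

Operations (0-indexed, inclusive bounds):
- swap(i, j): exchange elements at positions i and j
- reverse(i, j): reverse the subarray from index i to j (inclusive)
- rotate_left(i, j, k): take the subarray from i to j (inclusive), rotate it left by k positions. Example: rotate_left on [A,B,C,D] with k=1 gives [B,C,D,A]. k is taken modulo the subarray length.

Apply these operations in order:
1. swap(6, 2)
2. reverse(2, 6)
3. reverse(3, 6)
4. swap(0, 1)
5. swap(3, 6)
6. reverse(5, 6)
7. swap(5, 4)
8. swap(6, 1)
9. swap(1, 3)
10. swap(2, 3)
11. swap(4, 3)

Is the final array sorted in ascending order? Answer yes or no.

After 1 (swap(6, 2)): [F, A, D, C, E, G, B]
After 2 (reverse(2, 6)): [F, A, B, G, E, C, D]
After 3 (reverse(3, 6)): [F, A, B, D, C, E, G]
After 4 (swap(0, 1)): [A, F, B, D, C, E, G]
After 5 (swap(3, 6)): [A, F, B, G, C, E, D]
After 6 (reverse(5, 6)): [A, F, B, G, C, D, E]
After 7 (swap(5, 4)): [A, F, B, G, D, C, E]
After 8 (swap(6, 1)): [A, E, B, G, D, C, F]
After 9 (swap(1, 3)): [A, G, B, E, D, C, F]
After 10 (swap(2, 3)): [A, G, E, B, D, C, F]
After 11 (swap(4, 3)): [A, G, E, D, B, C, F]

Answer: no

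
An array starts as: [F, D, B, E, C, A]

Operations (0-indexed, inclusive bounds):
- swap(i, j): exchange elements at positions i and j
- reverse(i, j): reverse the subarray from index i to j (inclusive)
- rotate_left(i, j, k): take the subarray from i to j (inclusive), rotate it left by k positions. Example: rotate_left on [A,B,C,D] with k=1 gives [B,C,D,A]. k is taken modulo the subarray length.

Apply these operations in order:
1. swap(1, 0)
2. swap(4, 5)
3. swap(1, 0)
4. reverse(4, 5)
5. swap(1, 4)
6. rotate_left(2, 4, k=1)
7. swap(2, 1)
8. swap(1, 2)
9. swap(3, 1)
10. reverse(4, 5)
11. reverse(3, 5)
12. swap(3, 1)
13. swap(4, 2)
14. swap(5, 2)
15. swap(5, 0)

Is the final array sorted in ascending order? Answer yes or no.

After 1 (swap(1, 0)): [D, F, B, E, C, A]
After 2 (swap(4, 5)): [D, F, B, E, A, C]
After 3 (swap(1, 0)): [F, D, B, E, A, C]
After 4 (reverse(4, 5)): [F, D, B, E, C, A]
After 5 (swap(1, 4)): [F, C, B, E, D, A]
After 6 (rotate_left(2, 4, k=1)): [F, C, E, D, B, A]
After 7 (swap(2, 1)): [F, E, C, D, B, A]
After 8 (swap(1, 2)): [F, C, E, D, B, A]
After 9 (swap(3, 1)): [F, D, E, C, B, A]
After 10 (reverse(4, 5)): [F, D, E, C, A, B]
After 11 (reverse(3, 5)): [F, D, E, B, A, C]
After 12 (swap(3, 1)): [F, B, E, D, A, C]
After 13 (swap(4, 2)): [F, B, A, D, E, C]
After 14 (swap(5, 2)): [F, B, C, D, E, A]
After 15 (swap(5, 0)): [A, B, C, D, E, F]

Answer: yes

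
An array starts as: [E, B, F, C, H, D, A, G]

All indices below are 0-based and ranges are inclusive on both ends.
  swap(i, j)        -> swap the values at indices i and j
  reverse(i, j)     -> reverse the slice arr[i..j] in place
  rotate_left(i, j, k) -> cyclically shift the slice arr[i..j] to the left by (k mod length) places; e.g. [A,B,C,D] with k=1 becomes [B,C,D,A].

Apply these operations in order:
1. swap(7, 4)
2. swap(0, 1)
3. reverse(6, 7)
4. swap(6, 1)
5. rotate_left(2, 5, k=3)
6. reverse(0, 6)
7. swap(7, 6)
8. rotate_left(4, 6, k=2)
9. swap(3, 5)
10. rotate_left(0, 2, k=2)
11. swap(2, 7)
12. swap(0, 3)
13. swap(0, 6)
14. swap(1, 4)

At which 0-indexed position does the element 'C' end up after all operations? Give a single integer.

After 1 (swap(7, 4)): [E, B, F, C, G, D, A, H]
After 2 (swap(0, 1)): [B, E, F, C, G, D, A, H]
After 3 (reverse(6, 7)): [B, E, F, C, G, D, H, A]
After 4 (swap(6, 1)): [B, H, F, C, G, D, E, A]
After 5 (rotate_left(2, 5, k=3)): [B, H, D, F, C, G, E, A]
After 6 (reverse(0, 6)): [E, G, C, F, D, H, B, A]
After 7 (swap(7, 6)): [E, G, C, F, D, H, A, B]
After 8 (rotate_left(4, 6, k=2)): [E, G, C, F, A, D, H, B]
After 9 (swap(3, 5)): [E, G, C, D, A, F, H, B]
After 10 (rotate_left(0, 2, k=2)): [C, E, G, D, A, F, H, B]
After 11 (swap(2, 7)): [C, E, B, D, A, F, H, G]
After 12 (swap(0, 3)): [D, E, B, C, A, F, H, G]
After 13 (swap(0, 6)): [H, E, B, C, A, F, D, G]
After 14 (swap(1, 4)): [H, A, B, C, E, F, D, G]

Answer: 3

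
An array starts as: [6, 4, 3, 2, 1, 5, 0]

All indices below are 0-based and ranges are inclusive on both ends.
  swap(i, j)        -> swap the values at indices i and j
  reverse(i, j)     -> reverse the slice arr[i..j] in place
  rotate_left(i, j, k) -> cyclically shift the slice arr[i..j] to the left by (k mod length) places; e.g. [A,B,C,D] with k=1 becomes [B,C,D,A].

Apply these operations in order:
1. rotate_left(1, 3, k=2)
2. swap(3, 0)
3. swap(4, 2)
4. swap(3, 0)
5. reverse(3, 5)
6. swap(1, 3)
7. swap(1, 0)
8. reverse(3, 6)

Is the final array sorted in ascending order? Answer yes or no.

After 1 (rotate_left(1, 3, k=2)): [6, 2, 4, 3, 1, 5, 0]
After 2 (swap(3, 0)): [3, 2, 4, 6, 1, 5, 0]
After 3 (swap(4, 2)): [3, 2, 1, 6, 4, 5, 0]
After 4 (swap(3, 0)): [6, 2, 1, 3, 4, 5, 0]
After 5 (reverse(3, 5)): [6, 2, 1, 5, 4, 3, 0]
After 6 (swap(1, 3)): [6, 5, 1, 2, 4, 3, 0]
After 7 (swap(1, 0)): [5, 6, 1, 2, 4, 3, 0]
After 8 (reverse(3, 6)): [5, 6, 1, 0, 3, 4, 2]

Answer: no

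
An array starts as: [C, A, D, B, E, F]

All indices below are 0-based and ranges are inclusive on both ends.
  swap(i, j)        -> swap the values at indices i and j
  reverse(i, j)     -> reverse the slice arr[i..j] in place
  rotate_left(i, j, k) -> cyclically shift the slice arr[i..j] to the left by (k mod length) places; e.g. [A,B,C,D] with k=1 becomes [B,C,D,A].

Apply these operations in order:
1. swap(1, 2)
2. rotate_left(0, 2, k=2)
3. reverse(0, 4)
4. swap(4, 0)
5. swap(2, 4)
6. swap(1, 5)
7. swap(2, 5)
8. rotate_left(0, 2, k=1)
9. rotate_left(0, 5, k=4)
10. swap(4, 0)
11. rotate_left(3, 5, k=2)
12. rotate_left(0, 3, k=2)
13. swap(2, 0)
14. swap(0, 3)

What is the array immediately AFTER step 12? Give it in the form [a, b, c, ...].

Answer: [F, C, A, E, B, D]

Derivation:
After 1 (swap(1, 2)): [C, D, A, B, E, F]
After 2 (rotate_left(0, 2, k=2)): [A, C, D, B, E, F]
After 3 (reverse(0, 4)): [E, B, D, C, A, F]
After 4 (swap(4, 0)): [A, B, D, C, E, F]
After 5 (swap(2, 4)): [A, B, E, C, D, F]
After 6 (swap(1, 5)): [A, F, E, C, D, B]
After 7 (swap(2, 5)): [A, F, B, C, D, E]
After 8 (rotate_left(0, 2, k=1)): [F, B, A, C, D, E]
After 9 (rotate_left(0, 5, k=4)): [D, E, F, B, A, C]
After 10 (swap(4, 0)): [A, E, F, B, D, C]
After 11 (rotate_left(3, 5, k=2)): [A, E, F, C, B, D]
After 12 (rotate_left(0, 3, k=2)): [F, C, A, E, B, D]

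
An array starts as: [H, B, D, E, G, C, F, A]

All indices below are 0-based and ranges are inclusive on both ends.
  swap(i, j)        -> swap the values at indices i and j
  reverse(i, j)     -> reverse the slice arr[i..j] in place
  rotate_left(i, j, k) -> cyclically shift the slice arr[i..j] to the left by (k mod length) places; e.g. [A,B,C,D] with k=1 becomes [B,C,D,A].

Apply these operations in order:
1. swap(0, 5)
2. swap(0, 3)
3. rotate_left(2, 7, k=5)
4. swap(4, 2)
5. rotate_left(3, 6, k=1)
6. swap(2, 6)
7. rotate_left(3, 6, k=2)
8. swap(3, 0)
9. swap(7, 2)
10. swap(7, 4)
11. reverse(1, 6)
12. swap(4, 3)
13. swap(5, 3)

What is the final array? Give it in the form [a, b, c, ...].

Answer: [H, G, A, F, D, E, B, C]

Derivation:
After 1 (swap(0, 5)): [C, B, D, E, G, H, F, A]
After 2 (swap(0, 3)): [E, B, D, C, G, H, F, A]
After 3 (rotate_left(2, 7, k=5)): [E, B, A, D, C, G, H, F]
After 4 (swap(4, 2)): [E, B, C, D, A, G, H, F]
After 5 (rotate_left(3, 6, k=1)): [E, B, C, A, G, H, D, F]
After 6 (swap(2, 6)): [E, B, D, A, G, H, C, F]
After 7 (rotate_left(3, 6, k=2)): [E, B, D, H, C, A, G, F]
After 8 (swap(3, 0)): [H, B, D, E, C, A, G, F]
After 9 (swap(7, 2)): [H, B, F, E, C, A, G, D]
After 10 (swap(7, 4)): [H, B, F, E, D, A, G, C]
After 11 (reverse(1, 6)): [H, G, A, D, E, F, B, C]
After 12 (swap(4, 3)): [H, G, A, E, D, F, B, C]
After 13 (swap(5, 3)): [H, G, A, F, D, E, B, C]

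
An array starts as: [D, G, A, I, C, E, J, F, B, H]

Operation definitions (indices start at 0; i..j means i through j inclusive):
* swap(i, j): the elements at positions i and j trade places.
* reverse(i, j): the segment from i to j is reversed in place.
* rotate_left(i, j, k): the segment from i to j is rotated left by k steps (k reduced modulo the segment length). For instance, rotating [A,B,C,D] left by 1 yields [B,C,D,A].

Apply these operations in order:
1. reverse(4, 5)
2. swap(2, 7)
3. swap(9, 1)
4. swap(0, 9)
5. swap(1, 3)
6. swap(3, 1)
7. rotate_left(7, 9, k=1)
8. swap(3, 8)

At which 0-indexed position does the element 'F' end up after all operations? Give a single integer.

Answer: 2

Derivation:
After 1 (reverse(4, 5)): [D, G, A, I, E, C, J, F, B, H]
After 2 (swap(2, 7)): [D, G, F, I, E, C, J, A, B, H]
After 3 (swap(9, 1)): [D, H, F, I, E, C, J, A, B, G]
After 4 (swap(0, 9)): [G, H, F, I, E, C, J, A, B, D]
After 5 (swap(1, 3)): [G, I, F, H, E, C, J, A, B, D]
After 6 (swap(3, 1)): [G, H, F, I, E, C, J, A, B, D]
After 7 (rotate_left(7, 9, k=1)): [G, H, F, I, E, C, J, B, D, A]
After 8 (swap(3, 8)): [G, H, F, D, E, C, J, B, I, A]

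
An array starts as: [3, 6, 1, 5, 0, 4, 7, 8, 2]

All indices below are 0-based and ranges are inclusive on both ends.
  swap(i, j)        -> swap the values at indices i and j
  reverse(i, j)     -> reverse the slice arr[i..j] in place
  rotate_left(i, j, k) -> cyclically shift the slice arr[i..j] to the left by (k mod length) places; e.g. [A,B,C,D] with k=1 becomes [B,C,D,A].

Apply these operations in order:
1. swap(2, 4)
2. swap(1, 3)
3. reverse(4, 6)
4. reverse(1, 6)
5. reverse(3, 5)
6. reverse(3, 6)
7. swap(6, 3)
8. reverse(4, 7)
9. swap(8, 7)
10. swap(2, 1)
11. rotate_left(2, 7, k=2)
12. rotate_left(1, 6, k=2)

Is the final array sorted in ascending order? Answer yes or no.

Answer: no

Derivation:
After 1 (swap(2, 4)): [3, 6, 0, 5, 1, 4, 7, 8, 2]
After 2 (swap(1, 3)): [3, 5, 0, 6, 1, 4, 7, 8, 2]
After 3 (reverse(4, 6)): [3, 5, 0, 6, 7, 4, 1, 8, 2]
After 4 (reverse(1, 6)): [3, 1, 4, 7, 6, 0, 5, 8, 2]
After 5 (reverse(3, 5)): [3, 1, 4, 0, 6, 7, 5, 8, 2]
After 6 (reverse(3, 6)): [3, 1, 4, 5, 7, 6, 0, 8, 2]
After 7 (swap(6, 3)): [3, 1, 4, 0, 7, 6, 5, 8, 2]
After 8 (reverse(4, 7)): [3, 1, 4, 0, 8, 5, 6, 7, 2]
After 9 (swap(8, 7)): [3, 1, 4, 0, 8, 5, 6, 2, 7]
After 10 (swap(2, 1)): [3, 4, 1, 0, 8, 5, 6, 2, 7]
After 11 (rotate_left(2, 7, k=2)): [3, 4, 8, 5, 6, 2, 1, 0, 7]
After 12 (rotate_left(1, 6, k=2)): [3, 5, 6, 2, 1, 4, 8, 0, 7]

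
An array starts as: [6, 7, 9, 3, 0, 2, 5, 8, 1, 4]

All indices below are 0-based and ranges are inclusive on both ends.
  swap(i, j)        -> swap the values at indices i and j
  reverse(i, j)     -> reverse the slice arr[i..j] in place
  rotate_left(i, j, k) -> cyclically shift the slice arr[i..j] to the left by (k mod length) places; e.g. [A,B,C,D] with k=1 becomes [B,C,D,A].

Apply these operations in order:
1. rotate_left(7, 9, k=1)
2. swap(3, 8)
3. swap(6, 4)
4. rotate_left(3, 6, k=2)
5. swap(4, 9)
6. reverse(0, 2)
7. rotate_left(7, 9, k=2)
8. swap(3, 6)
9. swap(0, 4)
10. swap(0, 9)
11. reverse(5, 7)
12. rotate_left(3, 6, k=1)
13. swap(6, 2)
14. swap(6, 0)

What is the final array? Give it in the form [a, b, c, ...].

Answer: [6, 7, 5, 9, 0, 2, 3, 4, 1, 8]

Derivation:
After 1 (rotate_left(7, 9, k=1)): [6, 7, 9, 3, 0, 2, 5, 1, 4, 8]
After 2 (swap(3, 8)): [6, 7, 9, 4, 0, 2, 5, 1, 3, 8]
After 3 (swap(6, 4)): [6, 7, 9, 4, 5, 2, 0, 1, 3, 8]
After 4 (rotate_left(3, 6, k=2)): [6, 7, 9, 2, 0, 4, 5, 1, 3, 8]
After 5 (swap(4, 9)): [6, 7, 9, 2, 8, 4, 5, 1, 3, 0]
After 6 (reverse(0, 2)): [9, 7, 6, 2, 8, 4, 5, 1, 3, 0]
After 7 (rotate_left(7, 9, k=2)): [9, 7, 6, 2, 8, 4, 5, 0, 1, 3]
After 8 (swap(3, 6)): [9, 7, 6, 5, 8, 4, 2, 0, 1, 3]
After 9 (swap(0, 4)): [8, 7, 6, 5, 9, 4, 2, 0, 1, 3]
After 10 (swap(0, 9)): [3, 7, 6, 5, 9, 4, 2, 0, 1, 8]
After 11 (reverse(5, 7)): [3, 7, 6, 5, 9, 0, 2, 4, 1, 8]
After 12 (rotate_left(3, 6, k=1)): [3, 7, 6, 9, 0, 2, 5, 4, 1, 8]
After 13 (swap(6, 2)): [3, 7, 5, 9, 0, 2, 6, 4, 1, 8]
After 14 (swap(6, 0)): [6, 7, 5, 9, 0, 2, 3, 4, 1, 8]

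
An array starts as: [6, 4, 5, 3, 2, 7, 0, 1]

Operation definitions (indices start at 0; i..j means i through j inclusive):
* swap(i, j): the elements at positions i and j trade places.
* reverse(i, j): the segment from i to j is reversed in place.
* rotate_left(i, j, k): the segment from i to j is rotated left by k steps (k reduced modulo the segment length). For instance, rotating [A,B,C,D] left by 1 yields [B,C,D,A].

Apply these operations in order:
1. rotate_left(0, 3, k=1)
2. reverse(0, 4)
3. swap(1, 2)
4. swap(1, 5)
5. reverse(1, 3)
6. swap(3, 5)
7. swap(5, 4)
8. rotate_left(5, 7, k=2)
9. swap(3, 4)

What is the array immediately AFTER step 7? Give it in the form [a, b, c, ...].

After 1 (rotate_left(0, 3, k=1)): [4, 5, 3, 6, 2, 7, 0, 1]
After 2 (reverse(0, 4)): [2, 6, 3, 5, 4, 7, 0, 1]
After 3 (swap(1, 2)): [2, 3, 6, 5, 4, 7, 0, 1]
After 4 (swap(1, 5)): [2, 7, 6, 5, 4, 3, 0, 1]
After 5 (reverse(1, 3)): [2, 5, 6, 7, 4, 3, 0, 1]
After 6 (swap(3, 5)): [2, 5, 6, 3, 4, 7, 0, 1]
After 7 (swap(5, 4)): [2, 5, 6, 3, 7, 4, 0, 1]

Answer: [2, 5, 6, 3, 7, 4, 0, 1]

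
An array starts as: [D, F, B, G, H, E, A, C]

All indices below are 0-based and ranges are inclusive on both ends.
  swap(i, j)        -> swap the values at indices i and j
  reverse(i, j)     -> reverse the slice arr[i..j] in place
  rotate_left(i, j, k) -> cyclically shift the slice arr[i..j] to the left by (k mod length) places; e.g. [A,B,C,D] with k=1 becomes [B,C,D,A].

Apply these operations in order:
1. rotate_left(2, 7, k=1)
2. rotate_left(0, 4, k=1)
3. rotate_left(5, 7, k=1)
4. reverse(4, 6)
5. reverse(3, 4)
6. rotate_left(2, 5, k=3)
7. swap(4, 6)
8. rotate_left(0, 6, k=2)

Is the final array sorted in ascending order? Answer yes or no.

After 1 (rotate_left(2, 7, k=1)): [D, F, G, H, E, A, C, B]
After 2 (rotate_left(0, 4, k=1)): [F, G, H, E, D, A, C, B]
After 3 (rotate_left(5, 7, k=1)): [F, G, H, E, D, C, B, A]
After 4 (reverse(4, 6)): [F, G, H, E, B, C, D, A]
After 5 (reverse(3, 4)): [F, G, H, B, E, C, D, A]
After 6 (rotate_left(2, 5, k=3)): [F, G, C, H, B, E, D, A]
After 7 (swap(4, 6)): [F, G, C, H, D, E, B, A]
After 8 (rotate_left(0, 6, k=2)): [C, H, D, E, B, F, G, A]

Answer: no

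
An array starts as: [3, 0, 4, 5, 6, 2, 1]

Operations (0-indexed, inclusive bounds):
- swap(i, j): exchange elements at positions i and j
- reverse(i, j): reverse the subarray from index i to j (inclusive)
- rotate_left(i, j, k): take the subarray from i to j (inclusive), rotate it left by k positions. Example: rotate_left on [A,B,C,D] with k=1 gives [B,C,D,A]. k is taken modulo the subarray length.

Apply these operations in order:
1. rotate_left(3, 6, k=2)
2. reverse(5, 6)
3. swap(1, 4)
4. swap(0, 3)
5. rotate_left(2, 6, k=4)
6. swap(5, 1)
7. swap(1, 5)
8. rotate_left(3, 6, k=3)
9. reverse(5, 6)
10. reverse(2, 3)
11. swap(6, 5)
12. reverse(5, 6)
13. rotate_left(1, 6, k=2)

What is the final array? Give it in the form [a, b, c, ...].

After 1 (rotate_left(3, 6, k=2)): [3, 0, 4, 2, 1, 5, 6]
After 2 (reverse(5, 6)): [3, 0, 4, 2, 1, 6, 5]
After 3 (swap(1, 4)): [3, 1, 4, 2, 0, 6, 5]
After 4 (swap(0, 3)): [2, 1, 4, 3, 0, 6, 5]
After 5 (rotate_left(2, 6, k=4)): [2, 1, 5, 4, 3, 0, 6]
After 6 (swap(5, 1)): [2, 0, 5, 4, 3, 1, 6]
After 7 (swap(1, 5)): [2, 1, 5, 4, 3, 0, 6]
After 8 (rotate_left(3, 6, k=3)): [2, 1, 5, 6, 4, 3, 0]
After 9 (reverse(5, 6)): [2, 1, 5, 6, 4, 0, 3]
After 10 (reverse(2, 3)): [2, 1, 6, 5, 4, 0, 3]
After 11 (swap(6, 5)): [2, 1, 6, 5, 4, 3, 0]
After 12 (reverse(5, 6)): [2, 1, 6, 5, 4, 0, 3]
After 13 (rotate_left(1, 6, k=2)): [2, 5, 4, 0, 3, 1, 6]

Answer: [2, 5, 4, 0, 3, 1, 6]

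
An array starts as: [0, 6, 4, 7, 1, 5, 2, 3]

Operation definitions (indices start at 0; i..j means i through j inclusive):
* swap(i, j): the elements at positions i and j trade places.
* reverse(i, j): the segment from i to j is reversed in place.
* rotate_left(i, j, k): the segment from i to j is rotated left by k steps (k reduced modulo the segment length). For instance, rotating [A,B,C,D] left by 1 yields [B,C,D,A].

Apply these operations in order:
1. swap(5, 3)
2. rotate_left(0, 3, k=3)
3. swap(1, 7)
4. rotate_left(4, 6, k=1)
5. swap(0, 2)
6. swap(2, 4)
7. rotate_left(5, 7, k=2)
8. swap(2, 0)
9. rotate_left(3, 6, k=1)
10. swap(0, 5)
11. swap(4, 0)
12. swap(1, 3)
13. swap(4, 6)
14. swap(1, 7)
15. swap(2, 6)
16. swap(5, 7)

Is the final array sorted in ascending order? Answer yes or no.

After 1 (swap(5, 3)): [0, 6, 4, 5, 1, 7, 2, 3]
After 2 (rotate_left(0, 3, k=3)): [5, 0, 6, 4, 1, 7, 2, 3]
After 3 (swap(1, 7)): [5, 3, 6, 4, 1, 7, 2, 0]
After 4 (rotate_left(4, 6, k=1)): [5, 3, 6, 4, 7, 2, 1, 0]
After 5 (swap(0, 2)): [6, 3, 5, 4, 7, 2, 1, 0]
After 6 (swap(2, 4)): [6, 3, 7, 4, 5, 2, 1, 0]
After 7 (rotate_left(5, 7, k=2)): [6, 3, 7, 4, 5, 0, 2, 1]
After 8 (swap(2, 0)): [7, 3, 6, 4, 5, 0, 2, 1]
After 9 (rotate_left(3, 6, k=1)): [7, 3, 6, 5, 0, 2, 4, 1]
After 10 (swap(0, 5)): [2, 3, 6, 5, 0, 7, 4, 1]
After 11 (swap(4, 0)): [0, 3, 6, 5, 2, 7, 4, 1]
After 12 (swap(1, 3)): [0, 5, 6, 3, 2, 7, 4, 1]
After 13 (swap(4, 6)): [0, 5, 6, 3, 4, 7, 2, 1]
After 14 (swap(1, 7)): [0, 1, 6, 3, 4, 7, 2, 5]
After 15 (swap(2, 6)): [0, 1, 2, 3, 4, 7, 6, 5]
After 16 (swap(5, 7)): [0, 1, 2, 3, 4, 5, 6, 7]

Answer: yes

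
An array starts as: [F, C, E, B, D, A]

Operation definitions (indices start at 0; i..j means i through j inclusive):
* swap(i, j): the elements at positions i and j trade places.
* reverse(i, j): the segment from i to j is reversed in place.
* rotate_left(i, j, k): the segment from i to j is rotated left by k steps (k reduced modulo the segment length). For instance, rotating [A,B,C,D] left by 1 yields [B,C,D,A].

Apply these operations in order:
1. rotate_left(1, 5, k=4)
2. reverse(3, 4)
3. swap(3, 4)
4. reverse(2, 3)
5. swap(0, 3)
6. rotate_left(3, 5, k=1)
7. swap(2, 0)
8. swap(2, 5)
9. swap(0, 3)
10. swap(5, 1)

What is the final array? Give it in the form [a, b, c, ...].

Answer: [B, C, F, E, D, A]

Derivation:
After 1 (rotate_left(1, 5, k=4)): [F, A, C, E, B, D]
After 2 (reverse(3, 4)): [F, A, C, B, E, D]
After 3 (swap(3, 4)): [F, A, C, E, B, D]
After 4 (reverse(2, 3)): [F, A, E, C, B, D]
After 5 (swap(0, 3)): [C, A, E, F, B, D]
After 6 (rotate_left(3, 5, k=1)): [C, A, E, B, D, F]
After 7 (swap(2, 0)): [E, A, C, B, D, F]
After 8 (swap(2, 5)): [E, A, F, B, D, C]
After 9 (swap(0, 3)): [B, A, F, E, D, C]
After 10 (swap(5, 1)): [B, C, F, E, D, A]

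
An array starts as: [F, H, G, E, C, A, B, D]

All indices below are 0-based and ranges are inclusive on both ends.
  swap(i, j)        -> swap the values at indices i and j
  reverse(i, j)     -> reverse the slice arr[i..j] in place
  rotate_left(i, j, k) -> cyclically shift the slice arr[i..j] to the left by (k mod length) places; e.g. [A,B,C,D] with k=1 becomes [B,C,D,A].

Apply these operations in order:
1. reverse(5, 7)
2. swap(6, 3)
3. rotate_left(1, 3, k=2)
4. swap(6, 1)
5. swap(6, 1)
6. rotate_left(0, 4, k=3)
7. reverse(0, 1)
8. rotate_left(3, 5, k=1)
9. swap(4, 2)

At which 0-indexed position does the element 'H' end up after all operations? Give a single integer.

After 1 (reverse(5, 7)): [F, H, G, E, C, D, B, A]
After 2 (swap(6, 3)): [F, H, G, B, C, D, E, A]
After 3 (rotate_left(1, 3, k=2)): [F, B, H, G, C, D, E, A]
After 4 (swap(6, 1)): [F, E, H, G, C, D, B, A]
After 5 (swap(6, 1)): [F, B, H, G, C, D, E, A]
After 6 (rotate_left(0, 4, k=3)): [G, C, F, B, H, D, E, A]
After 7 (reverse(0, 1)): [C, G, F, B, H, D, E, A]
After 8 (rotate_left(3, 5, k=1)): [C, G, F, H, D, B, E, A]
After 9 (swap(4, 2)): [C, G, D, H, F, B, E, A]

Answer: 3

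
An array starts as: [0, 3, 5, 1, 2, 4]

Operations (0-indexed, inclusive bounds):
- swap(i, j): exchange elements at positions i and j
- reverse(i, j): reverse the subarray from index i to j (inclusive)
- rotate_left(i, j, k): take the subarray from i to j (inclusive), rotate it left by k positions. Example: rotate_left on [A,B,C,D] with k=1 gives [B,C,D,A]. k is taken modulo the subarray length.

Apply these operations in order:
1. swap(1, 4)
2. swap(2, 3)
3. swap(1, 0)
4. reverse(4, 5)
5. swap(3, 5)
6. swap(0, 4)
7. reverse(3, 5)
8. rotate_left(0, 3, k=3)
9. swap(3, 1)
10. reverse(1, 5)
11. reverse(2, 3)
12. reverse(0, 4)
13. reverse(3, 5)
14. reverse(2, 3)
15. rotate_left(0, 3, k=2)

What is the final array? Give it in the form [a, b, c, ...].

Answer: [1, 4, 0, 2, 5, 3]

Derivation:
After 1 (swap(1, 4)): [0, 2, 5, 1, 3, 4]
After 2 (swap(2, 3)): [0, 2, 1, 5, 3, 4]
After 3 (swap(1, 0)): [2, 0, 1, 5, 3, 4]
After 4 (reverse(4, 5)): [2, 0, 1, 5, 4, 3]
After 5 (swap(3, 5)): [2, 0, 1, 3, 4, 5]
After 6 (swap(0, 4)): [4, 0, 1, 3, 2, 5]
After 7 (reverse(3, 5)): [4, 0, 1, 5, 2, 3]
After 8 (rotate_left(0, 3, k=3)): [5, 4, 0, 1, 2, 3]
After 9 (swap(3, 1)): [5, 1, 0, 4, 2, 3]
After 10 (reverse(1, 5)): [5, 3, 2, 4, 0, 1]
After 11 (reverse(2, 3)): [5, 3, 4, 2, 0, 1]
After 12 (reverse(0, 4)): [0, 2, 4, 3, 5, 1]
After 13 (reverse(3, 5)): [0, 2, 4, 1, 5, 3]
After 14 (reverse(2, 3)): [0, 2, 1, 4, 5, 3]
After 15 (rotate_left(0, 3, k=2)): [1, 4, 0, 2, 5, 3]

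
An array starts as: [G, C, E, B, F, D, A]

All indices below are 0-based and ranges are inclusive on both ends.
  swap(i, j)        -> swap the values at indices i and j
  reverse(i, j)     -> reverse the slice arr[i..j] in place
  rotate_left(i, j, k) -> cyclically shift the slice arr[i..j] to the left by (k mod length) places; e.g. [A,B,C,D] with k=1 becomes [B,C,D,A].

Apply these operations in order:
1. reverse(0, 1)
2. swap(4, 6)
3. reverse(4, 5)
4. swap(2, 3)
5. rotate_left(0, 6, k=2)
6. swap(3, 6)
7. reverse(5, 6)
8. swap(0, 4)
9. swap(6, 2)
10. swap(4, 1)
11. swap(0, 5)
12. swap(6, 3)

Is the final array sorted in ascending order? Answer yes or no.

After 1 (reverse(0, 1)): [C, G, E, B, F, D, A]
After 2 (swap(4, 6)): [C, G, E, B, A, D, F]
After 3 (reverse(4, 5)): [C, G, E, B, D, A, F]
After 4 (swap(2, 3)): [C, G, B, E, D, A, F]
After 5 (rotate_left(0, 6, k=2)): [B, E, D, A, F, C, G]
After 6 (swap(3, 6)): [B, E, D, G, F, C, A]
After 7 (reverse(5, 6)): [B, E, D, G, F, A, C]
After 8 (swap(0, 4)): [F, E, D, G, B, A, C]
After 9 (swap(6, 2)): [F, E, C, G, B, A, D]
After 10 (swap(4, 1)): [F, B, C, G, E, A, D]
After 11 (swap(0, 5)): [A, B, C, G, E, F, D]
After 12 (swap(6, 3)): [A, B, C, D, E, F, G]

Answer: yes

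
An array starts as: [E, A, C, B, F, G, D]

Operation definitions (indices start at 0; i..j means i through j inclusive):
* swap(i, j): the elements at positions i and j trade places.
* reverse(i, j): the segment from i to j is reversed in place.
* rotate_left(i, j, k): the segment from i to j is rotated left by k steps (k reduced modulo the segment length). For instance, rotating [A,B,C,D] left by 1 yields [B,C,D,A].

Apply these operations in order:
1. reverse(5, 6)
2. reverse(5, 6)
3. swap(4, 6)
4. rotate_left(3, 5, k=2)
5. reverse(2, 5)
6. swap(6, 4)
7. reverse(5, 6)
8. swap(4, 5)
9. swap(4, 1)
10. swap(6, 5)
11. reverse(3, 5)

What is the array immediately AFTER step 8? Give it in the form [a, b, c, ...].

Answer: [E, A, D, B, G, F, C]

Derivation:
After 1 (reverse(5, 6)): [E, A, C, B, F, D, G]
After 2 (reverse(5, 6)): [E, A, C, B, F, G, D]
After 3 (swap(4, 6)): [E, A, C, B, D, G, F]
After 4 (rotate_left(3, 5, k=2)): [E, A, C, G, B, D, F]
After 5 (reverse(2, 5)): [E, A, D, B, G, C, F]
After 6 (swap(6, 4)): [E, A, D, B, F, C, G]
After 7 (reverse(5, 6)): [E, A, D, B, F, G, C]
After 8 (swap(4, 5)): [E, A, D, B, G, F, C]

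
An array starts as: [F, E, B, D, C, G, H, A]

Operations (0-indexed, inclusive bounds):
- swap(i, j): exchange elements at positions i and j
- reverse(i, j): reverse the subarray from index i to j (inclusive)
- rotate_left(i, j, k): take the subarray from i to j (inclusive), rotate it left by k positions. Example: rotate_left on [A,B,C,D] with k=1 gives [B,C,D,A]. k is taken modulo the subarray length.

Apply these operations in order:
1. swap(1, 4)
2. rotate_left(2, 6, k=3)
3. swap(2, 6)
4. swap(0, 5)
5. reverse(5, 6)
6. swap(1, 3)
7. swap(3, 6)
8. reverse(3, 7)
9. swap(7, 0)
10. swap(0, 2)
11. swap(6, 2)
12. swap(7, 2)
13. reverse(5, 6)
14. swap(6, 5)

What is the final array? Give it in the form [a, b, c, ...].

Answer: [E, H, D, A, C, G, F, B]

Derivation:
After 1 (swap(1, 4)): [F, C, B, D, E, G, H, A]
After 2 (rotate_left(2, 6, k=3)): [F, C, G, H, B, D, E, A]
After 3 (swap(2, 6)): [F, C, E, H, B, D, G, A]
After 4 (swap(0, 5)): [D, C, E, H, B, F, G, A]
After 5 (reverse(5, 6)): [D, C, E, H, B, G, F, A]
After 6 (swap(1, 3)): [D, H, E, C, B, G, F, A]
After 7 (swap(3, 6)): [D, H, E, F, B, G, C, A]
After 8 (reverse(3, 7)): [D, H, E, A, C, G, B, F]
After 9 (swap(7, 0)): [F, H, E, A, C, G, B, D]
After 10 (swap(0, 2)): [E, H, F, A, C, G, B, D]
After 11 (swap(6, 2)): [E, H, B, A, C, G, F, D]
After 12 (swap(7, 2)): [E, H, D, A, C, G, F, B]
After 13 (reverse(5, 6)): [E, H, D, A, C, F, G, B]
After 14 (swap(6, 5)): [E, H, D, A, C, G, F, B]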